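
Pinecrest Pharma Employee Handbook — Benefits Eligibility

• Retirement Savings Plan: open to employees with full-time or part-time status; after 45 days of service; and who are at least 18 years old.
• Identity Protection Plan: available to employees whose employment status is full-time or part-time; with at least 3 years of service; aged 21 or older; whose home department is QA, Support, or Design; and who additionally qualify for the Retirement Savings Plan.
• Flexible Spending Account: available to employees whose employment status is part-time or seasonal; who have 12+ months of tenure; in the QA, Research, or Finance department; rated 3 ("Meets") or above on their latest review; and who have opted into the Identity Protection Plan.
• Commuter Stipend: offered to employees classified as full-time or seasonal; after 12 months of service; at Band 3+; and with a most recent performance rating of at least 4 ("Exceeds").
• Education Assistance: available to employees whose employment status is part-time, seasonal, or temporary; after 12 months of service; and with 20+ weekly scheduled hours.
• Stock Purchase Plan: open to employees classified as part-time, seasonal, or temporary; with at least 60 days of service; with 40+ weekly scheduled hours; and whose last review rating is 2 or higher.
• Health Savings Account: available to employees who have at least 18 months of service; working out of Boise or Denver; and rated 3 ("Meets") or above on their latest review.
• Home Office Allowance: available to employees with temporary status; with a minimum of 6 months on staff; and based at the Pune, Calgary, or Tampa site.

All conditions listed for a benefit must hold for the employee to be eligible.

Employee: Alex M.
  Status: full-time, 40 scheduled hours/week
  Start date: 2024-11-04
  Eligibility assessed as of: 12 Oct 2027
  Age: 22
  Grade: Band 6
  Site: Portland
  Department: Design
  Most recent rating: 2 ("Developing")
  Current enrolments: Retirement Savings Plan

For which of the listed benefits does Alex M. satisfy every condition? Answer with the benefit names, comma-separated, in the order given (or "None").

Retirement Savings Plan

Service from 2024-11-04 to 12 Oct 2027: 1072 days.
Retirement Savings Plan — status full-time ✓; service 1072 days ≥ 45 days ✓; age 22 ≥ 18 ✓ → eligible.
Identity Protection Plan — status full-time ✓; service 1072 days < 3 years (≈1095 days) ✗ → not eligible.
Flexible Spending Account — status full-time ✗ (requires part-time or seasonal) → not eligible.
Commuter Stipend — status full-time ✓; service 1072 days ≥ 12 months (≈360 days) ✓; grade Band 6 ≥ Band 3 ✓; rating 2 < 4 ✗ → not eligible.
Education Assistance — status full-time ✗ (requires part-time, seasonal, or temporary) → not eligible.
Stock Purchase Plan — status full-time ✗ (requires part-time, seasonal, or temporary) → not eligible.
Health Savings Account — service 1072 days ≥ 18 months (≈540 days) ✓; site Portland ✗ (not Boise or Denver) → not eligible.
Home Office Allowance — status full-time ✗ (requires temporary) → not eligible.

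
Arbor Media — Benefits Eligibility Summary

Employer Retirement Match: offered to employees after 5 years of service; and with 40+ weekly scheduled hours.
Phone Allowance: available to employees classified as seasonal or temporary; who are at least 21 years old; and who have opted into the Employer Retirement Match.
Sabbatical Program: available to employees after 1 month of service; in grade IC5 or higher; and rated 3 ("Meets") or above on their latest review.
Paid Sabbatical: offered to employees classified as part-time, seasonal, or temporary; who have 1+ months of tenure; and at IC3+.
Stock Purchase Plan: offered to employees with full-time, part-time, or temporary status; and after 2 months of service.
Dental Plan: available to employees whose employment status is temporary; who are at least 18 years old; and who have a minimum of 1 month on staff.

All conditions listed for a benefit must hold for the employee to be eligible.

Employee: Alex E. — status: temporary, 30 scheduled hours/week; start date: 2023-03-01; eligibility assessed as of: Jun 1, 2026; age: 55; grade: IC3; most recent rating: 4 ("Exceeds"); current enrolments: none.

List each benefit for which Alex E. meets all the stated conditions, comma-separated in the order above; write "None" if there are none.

Paid Sabbatical, Stock Purchase Plan, Dental Plan

Service from 2023-03-01 to Jun 1, 2026: 1188 days.
Employer Retirement Match — service 1188 days < 5 years (≈1825 days) ✗ → not eligible.
Phone Allowance — status temporary ✓; age 55 ≥ 21 ✓; not enrolled in Employer Retirement Match ✗ → not eligible.
Sabbatical Program — service 1188 days ≥ 1 month (≈30 days) ✓; grade IC3 < IC5 ✗ → not eligible.
Paid Sabbatical — status temporary ✓; service 1188 days ≥ 1 month (≈30 days) ✓; grade IC3 ≥ IC3 ✓ → eligible.
Stock Purchase Plan — status temporary ✓; service 1188 days ≥ 2 months (≈60 days) ✓ → eligible.
Dental Plan — status temporary ✓; age 55 ≥ 18 ✓; service 1188 days ≥ 1 month (≈30 days) ✓ → eligible.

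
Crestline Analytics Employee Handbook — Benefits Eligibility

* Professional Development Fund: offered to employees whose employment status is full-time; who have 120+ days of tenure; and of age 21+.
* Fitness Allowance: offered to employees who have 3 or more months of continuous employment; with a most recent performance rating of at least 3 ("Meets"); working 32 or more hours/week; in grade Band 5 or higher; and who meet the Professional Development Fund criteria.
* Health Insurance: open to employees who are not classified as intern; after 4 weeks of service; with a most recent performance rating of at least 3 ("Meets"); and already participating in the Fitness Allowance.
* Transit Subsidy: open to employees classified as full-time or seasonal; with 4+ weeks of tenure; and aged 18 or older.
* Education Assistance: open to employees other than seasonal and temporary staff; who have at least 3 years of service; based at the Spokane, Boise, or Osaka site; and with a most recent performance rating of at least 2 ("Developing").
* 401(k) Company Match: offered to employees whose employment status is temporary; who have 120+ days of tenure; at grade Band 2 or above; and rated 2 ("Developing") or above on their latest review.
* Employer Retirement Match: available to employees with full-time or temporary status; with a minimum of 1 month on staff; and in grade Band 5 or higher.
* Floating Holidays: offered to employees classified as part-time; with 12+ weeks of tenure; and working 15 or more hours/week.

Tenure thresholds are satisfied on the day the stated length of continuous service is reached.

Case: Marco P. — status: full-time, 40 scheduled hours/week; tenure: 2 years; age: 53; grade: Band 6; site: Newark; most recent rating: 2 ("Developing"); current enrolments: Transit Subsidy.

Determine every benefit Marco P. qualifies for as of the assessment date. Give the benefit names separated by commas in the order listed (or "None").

Professional Development Fund — status full-time ✓; service 2 years ≥ 120 days ✓; age 53 ≥ 21 ✓ → eligible.
Fitness Allowance — service 2 years ≥ 3 months (≈90 days) ✓; rating 2 < 3 ✗ → not eligible.
Health Insurance — status full-time ✓ (not excluded); service 2 years ≥ 4 weeks (≈28 days) ✓; rating 2 < 3 ✗ → not eligible.
Transit Subsidy — status full-time ✓; service 2 years ≥ 4 weeks (≈28 days) ✓; age 53 ≥ 18 ✓ → eligible.
Education Assistance — status full-time ✓ (not excluded); service 2 years < 3 years ✗ → not eligible.
401(k) Company Match — status full-time ✗ (requires temporary) → not eligible.
Employer Retirement Match — status full-time ✓; service 2 years ≥ 1 month (≈30 days) ✓; grade Band 6 ≥ Band 5 ✓ → eligible.
Floating Holidays — status full-time ✗ (requires part-time) → not eligible.

Professional Development Fund, Transit Subsidy, Employer Retirement Match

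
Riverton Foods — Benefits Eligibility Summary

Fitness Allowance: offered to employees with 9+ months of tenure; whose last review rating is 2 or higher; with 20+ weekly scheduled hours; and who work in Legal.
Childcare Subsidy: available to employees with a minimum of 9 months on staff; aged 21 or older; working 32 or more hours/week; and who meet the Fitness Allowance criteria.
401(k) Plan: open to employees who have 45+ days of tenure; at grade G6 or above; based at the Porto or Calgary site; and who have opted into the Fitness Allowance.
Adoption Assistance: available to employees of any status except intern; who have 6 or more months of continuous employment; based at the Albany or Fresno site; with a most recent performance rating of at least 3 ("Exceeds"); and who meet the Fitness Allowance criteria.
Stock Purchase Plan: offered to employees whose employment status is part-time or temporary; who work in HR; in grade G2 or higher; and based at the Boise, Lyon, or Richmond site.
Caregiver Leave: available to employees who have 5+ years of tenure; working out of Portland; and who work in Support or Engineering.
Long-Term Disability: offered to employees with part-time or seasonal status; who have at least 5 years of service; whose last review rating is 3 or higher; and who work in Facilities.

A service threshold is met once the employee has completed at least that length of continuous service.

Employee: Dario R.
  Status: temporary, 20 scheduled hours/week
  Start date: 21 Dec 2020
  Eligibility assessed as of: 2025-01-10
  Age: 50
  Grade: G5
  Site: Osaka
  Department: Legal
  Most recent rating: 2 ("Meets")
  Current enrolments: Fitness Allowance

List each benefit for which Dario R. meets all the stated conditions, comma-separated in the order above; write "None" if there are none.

Fitness Allowance

Service from 21 Dec 2020 to 2025-01-10: 1481 days.
Fitness Allowance — service 1481 days ≥ 9 months (≈270 days) ✓; rating 2 ≥ 2 ✓; 20 hrs/wk ≥ 20 ✓; dept Legal ✓ → eligible.
Childcare Subsidy — service 1481 days ≥ 9 months (≈270 days) ✓; age 50 ≥ 21 ✓; 20 hrs/wk < 32 ✗ → not eligible.
401(k) Plan — service 1481 days ≥ 45 days ✓; grade G5 < G6 ✗ → not eligible.
Adoption Assistance — status temporary ✓ (not excluded); service 1481 days ≥ 6 months (≈180 days) ✓; site Osaka ✗ (not Albany or Fresno) → not eligible.
Stock Purchase Plan — status temporary ✓; dept Legal ✗ → not eligible.
Caregiver Leave — service 1481 days < 5 years (≈1825 days) ✗ → not eligible.
Long-Term Disability — status temporary ✗ (requires part-time or seasonal) → not eligible.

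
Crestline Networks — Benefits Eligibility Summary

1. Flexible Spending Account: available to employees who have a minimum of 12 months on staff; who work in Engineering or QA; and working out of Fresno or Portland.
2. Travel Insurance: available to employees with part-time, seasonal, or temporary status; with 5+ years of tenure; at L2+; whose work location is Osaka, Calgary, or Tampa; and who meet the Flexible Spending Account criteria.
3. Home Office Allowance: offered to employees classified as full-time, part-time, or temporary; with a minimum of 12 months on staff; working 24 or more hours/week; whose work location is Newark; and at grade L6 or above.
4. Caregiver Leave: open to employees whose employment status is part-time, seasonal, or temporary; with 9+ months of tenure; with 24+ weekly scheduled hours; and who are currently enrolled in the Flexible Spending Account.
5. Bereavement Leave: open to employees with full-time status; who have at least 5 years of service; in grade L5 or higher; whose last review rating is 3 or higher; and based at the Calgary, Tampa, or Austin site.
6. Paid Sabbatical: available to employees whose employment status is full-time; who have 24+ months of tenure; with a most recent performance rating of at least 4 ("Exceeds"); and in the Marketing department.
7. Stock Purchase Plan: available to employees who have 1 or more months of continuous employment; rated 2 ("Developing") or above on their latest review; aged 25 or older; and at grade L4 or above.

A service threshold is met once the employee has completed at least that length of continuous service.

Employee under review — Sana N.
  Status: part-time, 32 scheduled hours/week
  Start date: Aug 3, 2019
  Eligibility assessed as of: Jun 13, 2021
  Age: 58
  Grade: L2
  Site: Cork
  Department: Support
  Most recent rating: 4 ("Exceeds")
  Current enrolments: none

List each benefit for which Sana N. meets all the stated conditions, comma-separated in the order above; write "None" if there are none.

Service from Aug 3, 2019 to Jun 13, 2021: 680 days.
Flexible Spending Account — service 680 days ≥ 12 months (≈360 days) ✓; dept Support ✗ → not eligible.
Travel Insurance — status part-time ✓; service 680 days < 5 years (≈1825 days) ✗ → not eligible.
Home Office Allowance — status part-time ✓; service 680 days ≥ 12 months (≈360 days) ✓; 32 hrs/wk ≥ 24 ✓; site Cork ✗ (not Newark) → not eligible.
Caregiver Leave — status part-time ✓; service 680 days ≥ 9 months (≈270 days) ✓; 32 hrs/wk ≥ 24 ✓; not enrolled in Flexible Spending Account ✗ → not eligible.
Bereavement Leave — status part-time ✗ (requires full-time) → not eligible.
Paid Sabbatical — status part-time ✗ (requires full-time) → not eligible.
Stock Purchase Plan — service 680 days ≥ 1 month (≈30 days) ✓; rating 4 ≥ 2 ✓; age 58 ≥ 25 ✓; grade L2 < L4 ✗ → not eligible.

None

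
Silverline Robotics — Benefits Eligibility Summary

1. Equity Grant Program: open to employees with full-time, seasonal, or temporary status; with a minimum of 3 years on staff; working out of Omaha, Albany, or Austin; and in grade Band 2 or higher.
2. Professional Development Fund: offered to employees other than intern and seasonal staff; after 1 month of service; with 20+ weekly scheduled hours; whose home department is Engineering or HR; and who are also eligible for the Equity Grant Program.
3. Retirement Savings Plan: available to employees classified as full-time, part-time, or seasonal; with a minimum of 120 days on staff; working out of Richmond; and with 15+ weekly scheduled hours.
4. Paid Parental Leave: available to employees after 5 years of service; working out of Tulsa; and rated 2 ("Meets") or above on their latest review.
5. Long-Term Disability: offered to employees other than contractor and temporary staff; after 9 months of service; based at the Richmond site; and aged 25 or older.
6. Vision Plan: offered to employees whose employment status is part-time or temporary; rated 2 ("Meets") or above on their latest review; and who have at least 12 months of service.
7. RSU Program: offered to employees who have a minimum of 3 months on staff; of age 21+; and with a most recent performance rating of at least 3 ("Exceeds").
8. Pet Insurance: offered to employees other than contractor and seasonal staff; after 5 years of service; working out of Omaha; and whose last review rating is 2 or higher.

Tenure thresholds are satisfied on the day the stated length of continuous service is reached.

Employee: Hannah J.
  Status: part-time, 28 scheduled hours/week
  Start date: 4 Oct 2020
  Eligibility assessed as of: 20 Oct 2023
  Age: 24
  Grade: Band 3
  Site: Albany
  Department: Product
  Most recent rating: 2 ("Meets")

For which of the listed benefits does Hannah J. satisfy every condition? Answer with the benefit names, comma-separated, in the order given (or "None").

Service from 4 Oct 2020 to 20 Oct 2023: 1111 days.
Equity Grant Program — status part-time ✗ (requires full-time, seasonal, or temporary) → not eligible.
Professional Development Fund — status part-time ✓ (not excluded); service 1111 days ≥ 1 month (≈30 days) ✓; 28 hrs/wk ≥ 20 ✓; dept Product ✗ → not eligible.
Retirement Savings Plan — status part-time ✓; service 1111 days ≥ 120 days ✓; site Albany ✗ (not Richmond) → not eligible.
Paid Parental Leave — service 1111 days < 5 years (≈1825 days) ✗ → not eligible.
Long-Term Disability — status part-time ✓ (not excluded); service 1111 days ≥ 9 months (≈270 days) ✓; site Albany ✗ (not Richmond) → not eligible.
Vision Plan — status part-time ✓; rating 2 ≥ 2 ✓; service 1111 days ≥ 12 months (≈360 days) ✓ → eligible.
RSU Program — service 1111 days ≥ 3 months (≈90 days) ✓; age 24 ≥ 21 ✓; rating 2 < 3 ✗ → not eligible.
Pet Insurance — status part-time ✓ (not excluded); service 1111 days < 5 years (≈1825 days) ✗ → not eligible.

Vision Plan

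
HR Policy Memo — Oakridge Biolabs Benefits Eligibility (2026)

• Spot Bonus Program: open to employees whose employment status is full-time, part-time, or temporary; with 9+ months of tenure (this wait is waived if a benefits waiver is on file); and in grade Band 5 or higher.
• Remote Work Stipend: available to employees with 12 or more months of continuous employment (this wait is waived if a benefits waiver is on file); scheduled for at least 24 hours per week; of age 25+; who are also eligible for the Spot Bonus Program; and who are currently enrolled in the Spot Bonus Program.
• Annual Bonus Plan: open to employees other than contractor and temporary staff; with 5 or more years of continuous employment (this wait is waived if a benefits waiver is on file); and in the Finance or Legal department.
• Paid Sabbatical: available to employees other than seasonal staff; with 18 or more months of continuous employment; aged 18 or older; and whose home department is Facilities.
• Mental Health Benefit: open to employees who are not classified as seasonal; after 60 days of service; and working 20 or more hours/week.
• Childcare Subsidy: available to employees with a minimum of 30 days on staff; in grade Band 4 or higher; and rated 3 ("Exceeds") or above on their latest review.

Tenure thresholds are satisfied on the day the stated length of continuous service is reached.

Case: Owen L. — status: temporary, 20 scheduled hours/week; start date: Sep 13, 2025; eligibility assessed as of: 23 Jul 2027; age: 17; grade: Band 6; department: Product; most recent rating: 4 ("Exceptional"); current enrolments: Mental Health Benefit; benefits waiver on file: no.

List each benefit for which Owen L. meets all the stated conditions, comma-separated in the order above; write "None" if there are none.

Spot Bonus Program, Mental Health Benefit, Childcare Subsidy

Service from Sep 13, 2025 to 23 Jul 2027: 678 days.
Spot Bonus Program — status temporary ✓; no waiver, service 678 days ≥ 9 months (≈270 days) ✓; grade Band 6 ≥ Band 5 ✓ → eligible.
Remote Work Stipend — no waiver, service 678 days ≥ 12 months (≈360 days) ✓; 20 hrs/wk < 24 ✗ → not eligible.
Annual Bonus Plan — status temporary ✗ (excluded) → not eligible.
Paid Sabbatical — status temporary ✓ (not excluded); service 678 days ≥ 18 months (≈540 days) ✓; age 17 < 18 ✗ → not eligible.
Mental Health Benefit — status temporary ✓ (not excluded); service 678 days ≥ 60 days ✓; 20 hrs/wk ≥ 20 ✓ → eligible.
Childcare Subsidy — service 678 days ≥ 30 days ✓; grade Band 6 ≥ Band 4 ✓; rating 4 ≥ 3 ✓ → eligible.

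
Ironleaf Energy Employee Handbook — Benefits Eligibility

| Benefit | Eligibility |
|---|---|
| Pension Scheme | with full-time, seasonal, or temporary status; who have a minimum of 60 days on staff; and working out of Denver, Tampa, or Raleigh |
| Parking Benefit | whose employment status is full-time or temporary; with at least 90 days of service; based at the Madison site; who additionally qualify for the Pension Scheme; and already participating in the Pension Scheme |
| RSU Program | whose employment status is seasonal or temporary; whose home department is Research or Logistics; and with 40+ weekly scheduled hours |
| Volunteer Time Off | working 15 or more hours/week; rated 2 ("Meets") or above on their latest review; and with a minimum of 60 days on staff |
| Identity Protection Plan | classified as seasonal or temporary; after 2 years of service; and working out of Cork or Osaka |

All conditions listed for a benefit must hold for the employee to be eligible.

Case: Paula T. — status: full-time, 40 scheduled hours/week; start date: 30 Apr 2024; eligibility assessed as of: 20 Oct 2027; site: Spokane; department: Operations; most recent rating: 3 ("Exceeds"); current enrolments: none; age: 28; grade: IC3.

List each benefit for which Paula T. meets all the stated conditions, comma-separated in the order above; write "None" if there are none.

Service from 30 Apr 2024 to 20 Oct 2027: 1268 days.
Pension Scheme — status full-time ✓; service 1268 days ≥ 60 days ✓; site Spokane ✗ (not Denver, Tampa, or Raleigh) → not eligible.
Parking Benefit — status full-time ✓; service 1268 days ≥ 90 days ✓; site Spokane ✗ (not Madison) → not eligible.
RSU Program — status full-time ✗ (requires seasonal or temporary) → not eligible.
Volunteer Time Off — 40 hrs/wk ≥ 15 ✓; rating 3 ≥ 2 ✓; service 1268 days ≥ 60 days ✓ → eligible.
Identity Protection Plan — status full-time ✗ (requires seasonal or temporary) → not eligible.

Volunteer Time Off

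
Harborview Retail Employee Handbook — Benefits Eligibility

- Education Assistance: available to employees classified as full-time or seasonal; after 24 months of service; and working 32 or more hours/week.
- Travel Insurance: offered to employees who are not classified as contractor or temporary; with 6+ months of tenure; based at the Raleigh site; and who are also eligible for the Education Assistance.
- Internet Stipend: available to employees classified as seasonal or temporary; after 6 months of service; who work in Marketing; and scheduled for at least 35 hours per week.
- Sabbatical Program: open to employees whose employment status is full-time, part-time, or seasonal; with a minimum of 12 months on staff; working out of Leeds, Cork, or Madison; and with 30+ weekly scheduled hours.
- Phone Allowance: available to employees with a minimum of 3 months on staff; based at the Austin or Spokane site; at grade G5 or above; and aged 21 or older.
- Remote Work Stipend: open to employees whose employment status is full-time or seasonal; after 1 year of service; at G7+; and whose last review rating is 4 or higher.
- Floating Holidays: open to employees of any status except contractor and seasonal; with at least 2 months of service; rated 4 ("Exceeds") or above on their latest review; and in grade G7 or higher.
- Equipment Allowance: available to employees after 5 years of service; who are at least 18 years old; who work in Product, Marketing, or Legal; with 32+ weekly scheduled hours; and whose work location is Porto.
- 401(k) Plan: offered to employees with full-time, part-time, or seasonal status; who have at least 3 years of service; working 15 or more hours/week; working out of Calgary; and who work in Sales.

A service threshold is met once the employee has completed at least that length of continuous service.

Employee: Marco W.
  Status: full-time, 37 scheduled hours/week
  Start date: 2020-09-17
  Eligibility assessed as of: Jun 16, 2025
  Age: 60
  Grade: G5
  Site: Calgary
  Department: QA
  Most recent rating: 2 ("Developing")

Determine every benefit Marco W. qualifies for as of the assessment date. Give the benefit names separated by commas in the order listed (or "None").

Education Assistance

Service from 2020-09-17 to Jun 16, 2025: 1733 days.
Education Assistance — status full-time ✓; service 1733 days ≥ 24 months (≈720 days) ✓; 37 hrs/wk ≥ 32 ✓ → eligible.
Travel Insurance — status full-time ✓ (not excluded); service 1733 days ≥ 6 months (≈180 days) ✓; site Calgary ✗ (not Raleigh) → not eligible.
Internet Stipend — status full-time ✗ (requires seasonal or temporary) → not eligible.
Sabbatical Program — status full-time ✓; service 1733 days ≥ 12 months (≈360 days) ✓; site Calgary ✗ (not Leeds, Cork, or Madison) → not eligible.
Phone Allowance — service 1733 days ≥ 3 months (≈90 days) ✓; site Calgary ✗ (not Austin or Spokane) → not eligible.
Remote Work Stipend — status full-time ✓; service 1733 days ≥ 1 year (≈365 days) ✓; grade G5 < G7 ✗ → not eligible.
Floating Holidays — status full-time ✓ (not excluded); service 1733 days ≥ 2 months (≈60 days) ✓; rating 2 < 4 ✗ → not eligible.
Equipment Allowance — service 1733 days < 5 years (≈1825 days) ✗ → not eligible.
401(k) Plan — status full-time ✓; service 1733 days ≥ 3 years (≈1095 days) ✓; 37 hrs/wk ≥ 15 ✓; site Calgary ✓; dept QA ✗ → not eligible.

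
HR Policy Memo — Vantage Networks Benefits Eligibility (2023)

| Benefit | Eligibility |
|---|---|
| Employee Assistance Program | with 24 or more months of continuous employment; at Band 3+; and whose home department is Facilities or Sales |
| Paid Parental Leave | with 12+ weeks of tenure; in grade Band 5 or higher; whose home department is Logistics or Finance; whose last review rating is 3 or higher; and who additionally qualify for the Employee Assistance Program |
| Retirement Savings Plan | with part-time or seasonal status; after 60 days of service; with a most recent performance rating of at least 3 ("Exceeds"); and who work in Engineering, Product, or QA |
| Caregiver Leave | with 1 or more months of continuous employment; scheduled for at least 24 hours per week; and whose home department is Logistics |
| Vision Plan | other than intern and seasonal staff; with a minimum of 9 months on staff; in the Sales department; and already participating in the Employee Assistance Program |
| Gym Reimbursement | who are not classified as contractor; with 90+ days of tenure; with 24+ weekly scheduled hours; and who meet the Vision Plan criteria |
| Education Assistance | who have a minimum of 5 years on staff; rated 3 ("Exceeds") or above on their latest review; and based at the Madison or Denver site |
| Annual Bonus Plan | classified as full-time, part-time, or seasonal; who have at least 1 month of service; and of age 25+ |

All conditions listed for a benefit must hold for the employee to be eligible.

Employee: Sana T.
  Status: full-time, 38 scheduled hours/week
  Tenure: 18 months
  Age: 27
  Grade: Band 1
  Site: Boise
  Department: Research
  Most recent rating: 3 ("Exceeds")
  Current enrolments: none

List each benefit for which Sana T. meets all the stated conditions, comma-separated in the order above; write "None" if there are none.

Employee Assistance Program — service 18 months < 24 months ✗ → not eligible.
Paid Parental Leave — service 18 months ≥ 12 weeks (≈84 days) ✓; grade Band 1 < Band 5 ✗ → not eligible.
Retirement Savings Plan — status full-time ✗ (requires part-time or seasonal) → not eligible.
Caregiver Leave — service 18 months ≥ 1 month ✓; 38 hrs/wk ≥ 24 ✓; dept Research ✗ → not eligible.
Vision Plan — status full-time ✓ (not excluded); service 18 months ≥ 9 months ✓; dept Research ✗ → not eligible.
Gym Reimbursement — status full-time ✓ (not excluded); service 18 months ≥ 90 days ✓; 38 hrs/wk ≥ 24 ✓; not eligible for Vision Plan ✗ → not eligible.
Education Assistance — service 18 months < 5 years (≈1825 days) ✗ → not eligible.
Annual Bonus Plan — status full-time ✓; service 18 months ≥ 1 month ✓; age 27 ≥ 25 ✓ → eligible.

Annual Bonus Plan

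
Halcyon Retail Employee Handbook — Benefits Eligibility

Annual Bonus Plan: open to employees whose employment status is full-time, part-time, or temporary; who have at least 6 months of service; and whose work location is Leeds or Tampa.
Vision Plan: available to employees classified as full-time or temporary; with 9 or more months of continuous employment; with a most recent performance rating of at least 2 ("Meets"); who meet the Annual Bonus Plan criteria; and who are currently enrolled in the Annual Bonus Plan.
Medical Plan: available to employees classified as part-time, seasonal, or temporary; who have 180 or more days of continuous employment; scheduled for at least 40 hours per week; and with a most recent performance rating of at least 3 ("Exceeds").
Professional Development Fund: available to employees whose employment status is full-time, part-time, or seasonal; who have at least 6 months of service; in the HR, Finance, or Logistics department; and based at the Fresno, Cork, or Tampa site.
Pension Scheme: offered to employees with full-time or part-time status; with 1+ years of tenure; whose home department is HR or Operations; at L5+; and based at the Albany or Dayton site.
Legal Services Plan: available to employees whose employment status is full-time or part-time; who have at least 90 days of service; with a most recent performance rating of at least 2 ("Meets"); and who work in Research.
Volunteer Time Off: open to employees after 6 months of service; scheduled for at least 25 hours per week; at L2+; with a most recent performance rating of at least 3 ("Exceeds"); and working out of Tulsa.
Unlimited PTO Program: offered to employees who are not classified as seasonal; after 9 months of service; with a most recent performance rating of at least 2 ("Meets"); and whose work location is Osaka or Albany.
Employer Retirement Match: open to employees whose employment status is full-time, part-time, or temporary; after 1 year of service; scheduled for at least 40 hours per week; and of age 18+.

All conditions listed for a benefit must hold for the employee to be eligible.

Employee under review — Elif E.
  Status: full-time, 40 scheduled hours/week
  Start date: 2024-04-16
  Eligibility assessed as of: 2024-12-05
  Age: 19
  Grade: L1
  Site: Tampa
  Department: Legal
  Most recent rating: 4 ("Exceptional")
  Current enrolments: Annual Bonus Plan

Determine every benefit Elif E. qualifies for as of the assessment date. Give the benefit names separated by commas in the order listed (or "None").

Service from 2024-04-16 to 2024-12-05: 233 days.
Annual Bonus Plan — status full-time ✓; service 233 days ≥ 6 months (≈180 days) ✓; site Tampa ✓ → eligible.
Vision Plan — status full-time ✓; service 233 days < 9 months (≈270 days) ✗ → not eligible.
Medical Plan — status full-time ✗ (requires part-time, seasonal, or temporary) → not eligible.
Professional Development Fund — status full-time ✓; service 233 days ≥ 6 months (≈180 days) ✓; dept Legal ✗ → not eligible.
Pension Scheme — status full-time ✓; service 233 days < 1 year (≈365 days) ✗ → not eligible.
Legal Services Plan — status full-time ✓; service 233 days ≥ 90 days ✓; rating 4 ≥ 2 ✓; dept Legal ✗ → not eligible.
Volunteer Time Off — service 233 days ≥ 6 months (≈180 days) ✓; 40 hrs/wk ≥ 25 ✓; grade L1 < L2 ✗ → not eligible.
Unlimited PTO Program — status full-time ✓ (not excluded); service 233 days < 9 months (≈270 days) ✗ → not eligible.
Employer Retirement Match — status full-time ✓; service 233 days < 1 year (≈365 days) ✗ → not eligible.

Annual Bonus Plan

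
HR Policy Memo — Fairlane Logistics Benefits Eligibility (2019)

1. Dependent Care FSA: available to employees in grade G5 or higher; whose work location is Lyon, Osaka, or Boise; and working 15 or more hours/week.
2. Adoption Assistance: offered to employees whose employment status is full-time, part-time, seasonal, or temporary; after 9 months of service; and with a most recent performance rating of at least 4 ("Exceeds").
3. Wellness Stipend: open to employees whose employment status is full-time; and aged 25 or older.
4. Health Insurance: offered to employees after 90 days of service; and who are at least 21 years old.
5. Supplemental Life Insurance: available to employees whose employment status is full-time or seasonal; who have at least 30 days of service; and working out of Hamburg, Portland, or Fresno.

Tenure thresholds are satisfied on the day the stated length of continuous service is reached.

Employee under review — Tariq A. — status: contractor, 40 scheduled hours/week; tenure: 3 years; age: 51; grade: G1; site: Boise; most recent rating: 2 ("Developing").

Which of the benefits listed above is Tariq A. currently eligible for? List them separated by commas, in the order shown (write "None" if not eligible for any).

Health Insurance

Dependent Care FSA — grade G1 < G5 ✗ → not eligible.
Adoption Assistance — status contractor ✗ (requires full-time, part-time, seasonal, or temporary) → not eligible.
Wellness Stipend — status contractor ✗ (requires full-time) → not eligible.
Health Insurance — service 3 years ≥ 90 days ✓; age 51 ≥ 21 ✓ → eligible.
Supplemental Life Insurance — status contractor ✗ (requires full-time or seasonal) → not eligible.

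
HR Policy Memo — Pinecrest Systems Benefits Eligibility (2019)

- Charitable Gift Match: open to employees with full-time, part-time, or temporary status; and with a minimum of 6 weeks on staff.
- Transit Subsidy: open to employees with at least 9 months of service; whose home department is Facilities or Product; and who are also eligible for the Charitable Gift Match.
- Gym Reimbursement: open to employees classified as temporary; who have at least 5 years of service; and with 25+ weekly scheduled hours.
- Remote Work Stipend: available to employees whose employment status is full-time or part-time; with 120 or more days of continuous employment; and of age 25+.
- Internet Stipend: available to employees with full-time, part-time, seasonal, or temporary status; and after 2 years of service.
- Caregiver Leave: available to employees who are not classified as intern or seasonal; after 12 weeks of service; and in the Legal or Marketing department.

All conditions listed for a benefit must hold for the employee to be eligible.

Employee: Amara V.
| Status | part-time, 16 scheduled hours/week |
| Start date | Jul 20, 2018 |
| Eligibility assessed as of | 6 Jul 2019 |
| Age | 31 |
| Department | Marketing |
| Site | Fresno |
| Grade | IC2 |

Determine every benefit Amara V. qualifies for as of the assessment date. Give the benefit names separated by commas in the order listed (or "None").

Service from Jul 20, 2018 to 6 Jul 2019: 351 days.
Charitable Gift Match — status part-time ✓; service 351 days ≥ 6 weeks (≈42 days) ✓ → eligible.
Transit Subsidy — service 351 days ≥ 9 months (≈270 days) ✓; dept Marketing ✗ → not eligible.
Gym Reimbursement — status part-time ✗ (requires temporary) → not eligible.
Remote Work Stipend — status part-time ✓; service 351 days ≥ 120 days ✓; age 31 ≥ 25 ✓ → eligible.
Internet Stipend — status part-time ✓; service 351 days < 2 years (≈730 days) ✗ → not eligible.
Caregiver Leave — status part-time ✓ (not excluded); service 351 days ≥ 12 weeks (≈84 days) ✓; dept Marketing ✓ → eligible.

Charitable Gift Match, Remote Work Stipend, Caregiver Leave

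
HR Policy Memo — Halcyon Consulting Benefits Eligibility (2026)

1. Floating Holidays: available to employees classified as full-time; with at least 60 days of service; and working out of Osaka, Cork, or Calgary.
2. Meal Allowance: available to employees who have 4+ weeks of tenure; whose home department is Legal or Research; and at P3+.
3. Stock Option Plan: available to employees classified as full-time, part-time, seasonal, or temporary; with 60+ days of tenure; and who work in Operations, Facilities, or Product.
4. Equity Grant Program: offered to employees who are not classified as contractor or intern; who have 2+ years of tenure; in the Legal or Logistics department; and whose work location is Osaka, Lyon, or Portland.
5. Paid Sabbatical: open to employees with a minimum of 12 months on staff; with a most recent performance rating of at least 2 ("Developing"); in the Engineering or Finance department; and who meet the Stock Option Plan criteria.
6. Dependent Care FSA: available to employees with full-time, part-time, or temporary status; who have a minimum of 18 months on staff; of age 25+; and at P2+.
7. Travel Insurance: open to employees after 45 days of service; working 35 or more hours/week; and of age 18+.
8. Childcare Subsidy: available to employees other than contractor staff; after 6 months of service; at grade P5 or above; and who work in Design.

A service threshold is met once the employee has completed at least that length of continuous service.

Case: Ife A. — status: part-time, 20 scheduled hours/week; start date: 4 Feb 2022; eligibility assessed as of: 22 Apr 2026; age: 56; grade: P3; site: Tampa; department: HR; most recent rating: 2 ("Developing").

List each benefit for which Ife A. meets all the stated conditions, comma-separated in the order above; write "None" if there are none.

Service from 4 Feb 2022 to 22 Apr 2026: 1538 days.
Floating Holidays — status part-time ✗ (requires full-time) → not eligible.
Meal Allowance — service 1538 days ≥ 4 weeks (≈28 days) ✓; dept HR ✗ → not eligible.
Stock Option Plan — status part-time ✓; service 1538 days ≥ 60 days ✓; dept HR ✗ → not eligible.
Equity Grant Program — status part-time ✓ (not excluded); service 1538 days ≥ 2 years (≈730 days) ✓; dept HR ✗ → not eligible.
Paid Sabbatical — service 1538 days ≥ 12 months (≈360 days) ✓; rating 2 ≥ 2 ✓; dept HR ✗ → not eligible.
Dependent Care FSA — status part-time ✓; service 1538 days ≥ 18 months (≈540 days) ✓; age 56 ≥ 25 ✓; grade P3 ≥ P2 ✓ → eligible.
Travel Insurance — service 1538 days ≥ 45 days ✓; 20 hrs/wk < 35 ✗ → not eligible.
Childcare Subsidy — status part-time ✓ (not excluded); service 1538 days ≥ 6 months (≈180 days) ✓; grade P3 < P5 ✗ → not eligible.

Dependent Care FSA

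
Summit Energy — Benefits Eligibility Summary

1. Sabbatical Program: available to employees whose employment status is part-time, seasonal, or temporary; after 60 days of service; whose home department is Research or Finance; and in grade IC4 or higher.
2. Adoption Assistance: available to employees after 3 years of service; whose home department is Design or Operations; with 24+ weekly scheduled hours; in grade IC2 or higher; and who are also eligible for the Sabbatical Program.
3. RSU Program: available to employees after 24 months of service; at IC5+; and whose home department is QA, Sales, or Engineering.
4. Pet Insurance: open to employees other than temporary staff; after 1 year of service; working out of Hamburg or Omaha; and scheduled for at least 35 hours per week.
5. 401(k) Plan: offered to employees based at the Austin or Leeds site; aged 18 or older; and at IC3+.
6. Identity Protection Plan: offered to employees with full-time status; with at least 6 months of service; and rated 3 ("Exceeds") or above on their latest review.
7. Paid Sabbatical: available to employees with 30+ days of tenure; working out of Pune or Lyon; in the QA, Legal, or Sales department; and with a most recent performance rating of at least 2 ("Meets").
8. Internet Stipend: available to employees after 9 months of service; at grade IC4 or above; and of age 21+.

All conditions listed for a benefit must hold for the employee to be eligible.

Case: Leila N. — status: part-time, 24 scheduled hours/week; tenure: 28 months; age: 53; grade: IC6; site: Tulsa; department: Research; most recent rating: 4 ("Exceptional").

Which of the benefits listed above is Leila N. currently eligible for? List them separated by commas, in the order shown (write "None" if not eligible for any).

Sabbatical Program, Internet Stipend

Sabbatical Program — status part-time ✓; service 28 months ≥ 60 days ✓; dept Research ✓; grade IC6 ≥ IC4 ✓ → eligible.
Adoption Assistance — service 28 months < 3 years (≈1095 days) ✗ → not eligible.
RSU Program — service 28 months ≥ 24 months ✓; grade IC6 ≥ IC5 ✓; dept Research ✗ → not eligible.
Pet Insurance — status part-time ✓ (not excluded); service 28 months ≥ 1 year (≈365 days) ✓; site Tulsa ✗ (not Hamburg or Omaha) → not eligible.
401(k) Plan — site Tulsa ✗ (not Austin or Leeds) → not eligible.
Identity Protection Plan — status part-time ✗ (requires full-time) → not eligible.
Paid Sabbatical — service 28 months ≥ 30 days ✓; site Tulsa ✗ (not Pune or Lyon) → not eligible.
Internet Stipend — service 28 months ≥ 9 months ✓; grade IC6 ≥ IC4 ✓; age 53 ≥ 21 ✓ → eligible.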